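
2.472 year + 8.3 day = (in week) 130.1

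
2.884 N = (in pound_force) 0.6483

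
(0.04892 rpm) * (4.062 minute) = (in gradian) 79.49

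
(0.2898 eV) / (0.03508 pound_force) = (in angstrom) 2.976e-09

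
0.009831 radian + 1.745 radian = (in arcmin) 6033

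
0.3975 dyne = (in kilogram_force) 4.053e-07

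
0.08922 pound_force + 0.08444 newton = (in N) 0.4813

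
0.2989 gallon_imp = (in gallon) 0.359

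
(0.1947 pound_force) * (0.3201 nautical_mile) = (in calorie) 122.7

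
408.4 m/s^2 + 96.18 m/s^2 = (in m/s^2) 504.6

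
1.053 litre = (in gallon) 0.2782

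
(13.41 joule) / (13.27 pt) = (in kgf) 292.1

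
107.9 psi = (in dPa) 7.439e+06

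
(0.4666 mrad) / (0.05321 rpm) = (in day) 9.692e-07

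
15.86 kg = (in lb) 34.97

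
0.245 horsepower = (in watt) 182.7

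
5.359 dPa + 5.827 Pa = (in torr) 0.04773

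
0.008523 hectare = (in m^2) 85.23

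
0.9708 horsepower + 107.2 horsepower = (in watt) 8.066e+04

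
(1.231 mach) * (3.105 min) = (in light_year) 8.254e-12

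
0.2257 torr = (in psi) 0.004364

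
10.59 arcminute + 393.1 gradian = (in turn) 0.9832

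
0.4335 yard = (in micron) 3.964e+05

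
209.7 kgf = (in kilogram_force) 209.7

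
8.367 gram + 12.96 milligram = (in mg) 8380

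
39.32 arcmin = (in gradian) 0.7281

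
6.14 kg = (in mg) 6.14e+06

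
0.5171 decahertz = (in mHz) 5171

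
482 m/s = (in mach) 1.416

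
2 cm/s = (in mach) 5.874e-05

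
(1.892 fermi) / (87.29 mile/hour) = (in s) 4.849e-17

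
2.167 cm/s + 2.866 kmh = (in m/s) 0.8178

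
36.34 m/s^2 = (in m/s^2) 36.34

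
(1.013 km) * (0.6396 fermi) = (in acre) 1.601e-16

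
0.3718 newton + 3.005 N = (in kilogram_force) 0.3443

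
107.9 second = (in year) 3.421e-06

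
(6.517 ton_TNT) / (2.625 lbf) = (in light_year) 2.468e-07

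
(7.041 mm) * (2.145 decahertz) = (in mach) 0.0004436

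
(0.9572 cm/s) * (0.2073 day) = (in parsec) 5.556e-15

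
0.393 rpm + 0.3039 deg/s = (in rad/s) 0.04646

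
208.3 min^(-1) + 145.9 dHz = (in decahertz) 1.806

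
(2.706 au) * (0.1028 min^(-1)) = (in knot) 1.348e+09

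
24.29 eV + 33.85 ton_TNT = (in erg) 1.416e+18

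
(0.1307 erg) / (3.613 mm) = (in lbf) 8.132e-07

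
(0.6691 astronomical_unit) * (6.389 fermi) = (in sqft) 0.006884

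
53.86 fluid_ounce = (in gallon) 0.4208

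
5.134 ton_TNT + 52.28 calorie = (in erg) 2.148e+17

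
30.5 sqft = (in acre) 0.0007002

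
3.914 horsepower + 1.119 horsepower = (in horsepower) 5.033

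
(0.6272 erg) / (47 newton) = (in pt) 3.783e-06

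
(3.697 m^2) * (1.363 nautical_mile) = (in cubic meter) 9332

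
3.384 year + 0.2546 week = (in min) 1.781e+06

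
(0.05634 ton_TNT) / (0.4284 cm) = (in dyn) 5.502e+15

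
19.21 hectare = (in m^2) 1.921e+05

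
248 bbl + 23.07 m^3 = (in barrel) 393.1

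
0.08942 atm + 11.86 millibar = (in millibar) 102.5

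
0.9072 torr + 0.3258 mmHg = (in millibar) 1.644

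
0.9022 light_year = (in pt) 2.42e+19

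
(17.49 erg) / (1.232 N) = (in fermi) 1.42e+09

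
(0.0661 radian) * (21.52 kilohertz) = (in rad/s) 1422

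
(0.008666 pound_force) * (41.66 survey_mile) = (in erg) 2.584e+10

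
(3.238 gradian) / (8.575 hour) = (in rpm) 1.573e-05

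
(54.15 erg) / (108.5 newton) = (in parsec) 1.617e-24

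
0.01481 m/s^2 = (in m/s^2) 0.01481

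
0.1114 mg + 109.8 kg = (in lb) 242.1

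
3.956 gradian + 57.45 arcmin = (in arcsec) 1.626e+04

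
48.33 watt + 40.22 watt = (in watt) 88.55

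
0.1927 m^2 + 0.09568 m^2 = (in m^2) 0.2884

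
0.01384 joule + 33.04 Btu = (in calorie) 8332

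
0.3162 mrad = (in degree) 0.01812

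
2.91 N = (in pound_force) 0.6542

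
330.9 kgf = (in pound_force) 729.5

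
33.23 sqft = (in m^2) 3.087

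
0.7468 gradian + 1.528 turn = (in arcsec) 1.983e+06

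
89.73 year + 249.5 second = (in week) 4679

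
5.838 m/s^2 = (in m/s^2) 5.838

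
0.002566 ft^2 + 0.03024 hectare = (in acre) 0.07472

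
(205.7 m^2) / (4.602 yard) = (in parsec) 1.584e-15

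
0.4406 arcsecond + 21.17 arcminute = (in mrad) 6.16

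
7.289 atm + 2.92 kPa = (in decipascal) 7.415e+06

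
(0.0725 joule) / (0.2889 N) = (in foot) 0.8233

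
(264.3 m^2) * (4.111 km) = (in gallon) 2.87e+08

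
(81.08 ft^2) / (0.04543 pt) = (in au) 3.142e-06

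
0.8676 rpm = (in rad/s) 0.09085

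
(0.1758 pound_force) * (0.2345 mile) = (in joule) 295.1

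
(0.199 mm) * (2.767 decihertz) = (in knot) 0.000107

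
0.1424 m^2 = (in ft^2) 1.533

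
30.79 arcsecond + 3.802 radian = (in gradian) 242.1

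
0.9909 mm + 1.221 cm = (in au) 8.824e-14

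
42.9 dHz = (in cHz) 429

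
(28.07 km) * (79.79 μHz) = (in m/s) 2.24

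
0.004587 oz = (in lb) 0.0002867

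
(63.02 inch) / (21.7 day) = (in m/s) 8.538e-07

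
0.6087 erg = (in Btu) 5.769e-11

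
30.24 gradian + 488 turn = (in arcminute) 1.054e+07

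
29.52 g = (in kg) 0.02952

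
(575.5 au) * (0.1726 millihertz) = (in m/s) 1.486e+10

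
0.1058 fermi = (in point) 2.999e-13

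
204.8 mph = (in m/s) 91.55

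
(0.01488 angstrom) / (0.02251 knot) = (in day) 1.487e-15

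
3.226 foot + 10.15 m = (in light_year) 1.177e-15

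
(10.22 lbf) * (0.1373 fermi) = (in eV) 3.896e+04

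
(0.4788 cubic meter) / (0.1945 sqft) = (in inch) 1043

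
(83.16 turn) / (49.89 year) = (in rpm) 3.171e-06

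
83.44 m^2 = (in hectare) 0.008344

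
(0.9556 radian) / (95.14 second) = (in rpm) 0.09591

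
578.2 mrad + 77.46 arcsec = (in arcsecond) 1.193e+05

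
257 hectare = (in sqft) 2.766e+07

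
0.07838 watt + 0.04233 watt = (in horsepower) 0.0001619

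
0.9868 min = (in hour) 0.01645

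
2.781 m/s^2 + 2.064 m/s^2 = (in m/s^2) 4.845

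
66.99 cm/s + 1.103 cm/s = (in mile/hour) 1.523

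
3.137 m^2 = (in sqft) 33.77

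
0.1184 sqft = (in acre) 2.718e-06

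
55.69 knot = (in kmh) 103.1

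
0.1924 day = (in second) 1.662e+04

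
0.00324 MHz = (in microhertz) 3.24e+09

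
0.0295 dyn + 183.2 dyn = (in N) 0.001832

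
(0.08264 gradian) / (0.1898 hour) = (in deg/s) 0.0001089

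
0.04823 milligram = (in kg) 4.823e-08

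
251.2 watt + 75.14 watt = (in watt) 326.3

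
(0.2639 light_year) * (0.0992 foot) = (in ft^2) 8.126e+14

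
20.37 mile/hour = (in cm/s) 910.6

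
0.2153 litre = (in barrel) 0.001354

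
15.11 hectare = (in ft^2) 1.626e+06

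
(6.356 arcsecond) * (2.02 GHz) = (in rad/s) 6.225e+04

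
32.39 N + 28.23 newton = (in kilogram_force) 6.182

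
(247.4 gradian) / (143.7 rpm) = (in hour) 7.174e-05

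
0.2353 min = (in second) 14.12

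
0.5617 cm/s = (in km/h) 0.02022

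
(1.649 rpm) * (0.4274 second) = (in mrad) 73.8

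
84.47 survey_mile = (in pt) 3.853e+08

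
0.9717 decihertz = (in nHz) 9.717e+07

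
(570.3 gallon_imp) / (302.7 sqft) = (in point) 261.3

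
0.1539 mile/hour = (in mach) 0.0002021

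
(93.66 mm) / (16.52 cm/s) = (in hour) 0.0001575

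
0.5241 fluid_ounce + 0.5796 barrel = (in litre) 92.16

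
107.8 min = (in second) 6468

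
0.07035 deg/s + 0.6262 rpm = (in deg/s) 3.828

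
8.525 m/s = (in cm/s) 852.5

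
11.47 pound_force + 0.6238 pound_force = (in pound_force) 12.09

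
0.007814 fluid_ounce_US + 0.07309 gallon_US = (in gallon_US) 0.07315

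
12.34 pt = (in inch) 0.1714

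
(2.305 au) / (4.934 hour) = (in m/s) 1.941e+07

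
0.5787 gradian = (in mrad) 9.09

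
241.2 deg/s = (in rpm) 40.2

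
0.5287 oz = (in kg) 0.01499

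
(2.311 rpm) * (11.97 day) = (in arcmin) 8.604e+08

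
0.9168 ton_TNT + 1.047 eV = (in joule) 3.836e+09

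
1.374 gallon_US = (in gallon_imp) 1.144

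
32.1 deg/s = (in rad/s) 0.5603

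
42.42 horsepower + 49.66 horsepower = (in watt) 6.866e+04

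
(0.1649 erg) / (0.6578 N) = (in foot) 8.225e-08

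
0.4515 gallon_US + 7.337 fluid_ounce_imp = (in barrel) 0.01206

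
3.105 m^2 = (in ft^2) 33.42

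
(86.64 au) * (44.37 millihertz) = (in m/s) 5.751e+11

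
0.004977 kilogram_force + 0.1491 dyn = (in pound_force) 0.01097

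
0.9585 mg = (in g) 0.0009585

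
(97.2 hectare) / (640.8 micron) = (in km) 1.517e+06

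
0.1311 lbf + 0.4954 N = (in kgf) 0.11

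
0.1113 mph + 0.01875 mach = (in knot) 12.51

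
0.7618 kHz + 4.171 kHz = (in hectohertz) 49.33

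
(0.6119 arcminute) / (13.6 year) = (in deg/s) 2.378e-11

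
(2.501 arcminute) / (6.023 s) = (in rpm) 0.001153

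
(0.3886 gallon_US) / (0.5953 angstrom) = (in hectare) 2471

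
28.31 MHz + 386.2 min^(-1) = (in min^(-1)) 1.699e+09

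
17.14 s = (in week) 2.834e-05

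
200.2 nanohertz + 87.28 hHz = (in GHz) 8.728e-06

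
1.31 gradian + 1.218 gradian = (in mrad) 39.71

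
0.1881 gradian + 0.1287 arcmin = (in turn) 0.0004762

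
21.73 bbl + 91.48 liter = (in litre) 3546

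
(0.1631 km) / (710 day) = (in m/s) 2.659e-06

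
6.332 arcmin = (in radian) 0.001842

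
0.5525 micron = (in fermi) 5.525e+08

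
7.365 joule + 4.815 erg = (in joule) 7.365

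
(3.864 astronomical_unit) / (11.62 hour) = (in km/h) 4.975e+07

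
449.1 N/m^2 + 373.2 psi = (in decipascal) 2.574e+07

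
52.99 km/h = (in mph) 32.93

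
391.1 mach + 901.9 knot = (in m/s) 1.336e+05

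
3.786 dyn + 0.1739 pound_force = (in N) 0.7736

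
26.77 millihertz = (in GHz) 2.677e-11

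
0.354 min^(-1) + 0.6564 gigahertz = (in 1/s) 6.564e+08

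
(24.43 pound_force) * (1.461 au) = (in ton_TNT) 5677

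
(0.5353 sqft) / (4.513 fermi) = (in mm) 1.102e+16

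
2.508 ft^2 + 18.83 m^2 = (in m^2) 19.06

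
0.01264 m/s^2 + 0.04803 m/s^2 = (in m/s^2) 0.06067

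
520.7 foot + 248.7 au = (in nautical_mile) 2.009e+10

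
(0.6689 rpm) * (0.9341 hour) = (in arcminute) 8.098e+05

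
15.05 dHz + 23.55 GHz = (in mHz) 2.355e+13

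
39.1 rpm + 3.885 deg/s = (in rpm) 39.75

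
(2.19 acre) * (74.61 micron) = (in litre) 661.2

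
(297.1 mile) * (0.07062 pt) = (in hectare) 0.001191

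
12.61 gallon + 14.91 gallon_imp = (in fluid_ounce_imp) 4066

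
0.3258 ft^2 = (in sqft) 0.3258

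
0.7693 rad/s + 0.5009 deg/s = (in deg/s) 44.58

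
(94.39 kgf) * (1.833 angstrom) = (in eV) 1.059e+12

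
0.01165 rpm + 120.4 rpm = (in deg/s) 722.5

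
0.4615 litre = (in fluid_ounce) 15.61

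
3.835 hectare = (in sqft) 4.128e+05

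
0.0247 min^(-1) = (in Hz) 0.0004117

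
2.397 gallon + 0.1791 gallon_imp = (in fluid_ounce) 334.3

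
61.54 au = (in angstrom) 9.206e+22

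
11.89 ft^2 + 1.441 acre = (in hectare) 0.5833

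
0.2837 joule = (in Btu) 0.0002689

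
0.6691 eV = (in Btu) 1.016e-22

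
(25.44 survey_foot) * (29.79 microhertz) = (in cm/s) 0.0231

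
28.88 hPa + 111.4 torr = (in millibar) 177.4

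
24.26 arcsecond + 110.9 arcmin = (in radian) 0.03238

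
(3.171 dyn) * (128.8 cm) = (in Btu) 3.871e-08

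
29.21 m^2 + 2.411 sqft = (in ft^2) 316.8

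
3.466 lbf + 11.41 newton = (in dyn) 2.683e+06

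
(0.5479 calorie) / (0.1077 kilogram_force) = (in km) 0.00217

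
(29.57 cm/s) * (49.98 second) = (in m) 14.78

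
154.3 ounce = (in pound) 9.644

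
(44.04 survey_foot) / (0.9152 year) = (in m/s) 4.651e-07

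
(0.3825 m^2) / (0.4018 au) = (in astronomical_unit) 4.254e-23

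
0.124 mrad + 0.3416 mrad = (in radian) 0.0004656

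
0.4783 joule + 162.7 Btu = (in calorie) 4.103e+04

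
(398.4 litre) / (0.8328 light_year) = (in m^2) 5.057e-17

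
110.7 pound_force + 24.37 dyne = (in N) 492.4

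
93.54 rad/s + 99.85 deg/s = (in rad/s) 95.28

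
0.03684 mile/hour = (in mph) 0.03684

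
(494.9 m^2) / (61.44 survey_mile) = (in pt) 14.19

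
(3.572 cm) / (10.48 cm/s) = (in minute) 0.005681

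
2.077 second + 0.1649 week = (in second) 9.973e+04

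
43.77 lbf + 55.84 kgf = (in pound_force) 166.9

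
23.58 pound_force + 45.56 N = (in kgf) 15.34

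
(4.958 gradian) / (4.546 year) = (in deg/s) 3.113e-08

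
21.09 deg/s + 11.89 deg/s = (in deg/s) 32.98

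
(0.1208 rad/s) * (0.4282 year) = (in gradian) 1.038e+08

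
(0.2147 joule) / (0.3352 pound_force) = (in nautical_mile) 7.775e-05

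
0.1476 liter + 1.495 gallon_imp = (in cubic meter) 0.006944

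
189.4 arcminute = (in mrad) 55.09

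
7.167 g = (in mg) 7167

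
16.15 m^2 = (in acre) 0.003991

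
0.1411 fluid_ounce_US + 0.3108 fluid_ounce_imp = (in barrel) 8.179e-05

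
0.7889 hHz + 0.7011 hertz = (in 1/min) 4775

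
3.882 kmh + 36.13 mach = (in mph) 2.752e+04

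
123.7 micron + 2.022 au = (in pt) 8.574e+14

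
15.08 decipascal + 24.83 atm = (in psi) 364.9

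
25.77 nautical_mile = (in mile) 29.66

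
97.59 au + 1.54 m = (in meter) 1.46e+13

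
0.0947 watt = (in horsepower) 0.000127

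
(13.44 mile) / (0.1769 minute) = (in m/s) 2038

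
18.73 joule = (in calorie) 4.477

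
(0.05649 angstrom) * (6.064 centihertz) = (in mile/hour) 7.663e-13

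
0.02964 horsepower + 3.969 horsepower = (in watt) 2982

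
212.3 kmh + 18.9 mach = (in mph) 1.453e+04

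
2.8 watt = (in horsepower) 0.003755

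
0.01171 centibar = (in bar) 0.0001171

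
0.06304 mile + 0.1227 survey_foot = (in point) 2.877e+05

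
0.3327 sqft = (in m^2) 0.03091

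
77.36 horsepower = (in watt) 5.769e+04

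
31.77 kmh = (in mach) 0.02592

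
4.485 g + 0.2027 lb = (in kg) 0.09643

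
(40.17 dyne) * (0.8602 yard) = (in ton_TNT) 7.552e-14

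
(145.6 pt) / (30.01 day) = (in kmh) 7.132e-08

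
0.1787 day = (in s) 1.544e+04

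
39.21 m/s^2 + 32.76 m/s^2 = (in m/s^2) 71.97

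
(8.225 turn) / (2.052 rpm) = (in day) 0.002784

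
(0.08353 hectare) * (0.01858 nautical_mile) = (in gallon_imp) 6.323e+06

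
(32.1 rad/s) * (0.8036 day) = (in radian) 2.229e+06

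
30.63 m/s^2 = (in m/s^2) 30.63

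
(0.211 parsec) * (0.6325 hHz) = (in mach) 1.209e+15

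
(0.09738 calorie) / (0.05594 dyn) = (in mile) 452.6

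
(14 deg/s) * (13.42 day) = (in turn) 4.509e+04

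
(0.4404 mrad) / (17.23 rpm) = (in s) 0.0002441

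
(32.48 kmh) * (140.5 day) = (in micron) 1.095e+14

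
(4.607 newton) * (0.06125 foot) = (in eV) 5.368e+17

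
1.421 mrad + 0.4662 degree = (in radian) 0.009558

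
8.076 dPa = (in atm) 7.97e-06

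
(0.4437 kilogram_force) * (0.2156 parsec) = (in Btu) 2.744e+13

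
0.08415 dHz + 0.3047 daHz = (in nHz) 3.055e+09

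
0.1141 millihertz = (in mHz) 0.1141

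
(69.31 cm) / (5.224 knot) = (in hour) 7.164e-05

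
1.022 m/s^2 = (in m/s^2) 1.022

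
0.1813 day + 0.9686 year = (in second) 3.056e+07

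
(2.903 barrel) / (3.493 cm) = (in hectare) 0.001321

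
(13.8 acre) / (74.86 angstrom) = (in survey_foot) 2.448e+13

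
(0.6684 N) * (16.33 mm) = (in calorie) 0.002609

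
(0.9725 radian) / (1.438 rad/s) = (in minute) 0.01127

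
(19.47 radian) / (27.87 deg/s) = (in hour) 0.01112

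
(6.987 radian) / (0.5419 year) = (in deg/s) 2.343e-05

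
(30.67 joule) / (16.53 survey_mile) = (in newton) 0.001153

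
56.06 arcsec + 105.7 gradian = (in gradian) 105.7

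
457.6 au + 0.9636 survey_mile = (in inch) 2.695e+15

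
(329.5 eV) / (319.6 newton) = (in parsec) 5.353e-36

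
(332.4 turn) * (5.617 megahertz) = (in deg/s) 6.722e+11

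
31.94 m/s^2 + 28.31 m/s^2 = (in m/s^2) 60.25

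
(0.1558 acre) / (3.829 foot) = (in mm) 5.402e+05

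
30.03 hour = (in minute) 1802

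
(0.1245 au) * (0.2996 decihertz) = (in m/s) 5.58e+08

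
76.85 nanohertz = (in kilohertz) 7.685e-11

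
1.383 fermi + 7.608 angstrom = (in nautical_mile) 4.108e-13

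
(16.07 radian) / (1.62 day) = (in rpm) 0.001096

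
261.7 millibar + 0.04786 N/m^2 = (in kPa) 26.17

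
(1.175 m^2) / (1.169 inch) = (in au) 2.645e-10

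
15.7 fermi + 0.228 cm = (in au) 1.524e-14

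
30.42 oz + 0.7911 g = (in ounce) 30.45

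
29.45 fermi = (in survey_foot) 9.662e-14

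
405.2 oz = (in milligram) 1.149e+07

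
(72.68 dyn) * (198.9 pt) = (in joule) 5.1e-05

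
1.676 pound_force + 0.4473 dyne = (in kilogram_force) 0.7602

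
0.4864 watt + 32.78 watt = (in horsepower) 0.04461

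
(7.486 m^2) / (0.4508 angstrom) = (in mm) 1.661e+14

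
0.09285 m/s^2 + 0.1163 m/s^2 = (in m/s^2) 0.2092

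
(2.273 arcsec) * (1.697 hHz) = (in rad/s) 0.00187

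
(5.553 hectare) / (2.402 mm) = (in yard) 2.528e+07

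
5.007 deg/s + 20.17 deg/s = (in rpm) 4.196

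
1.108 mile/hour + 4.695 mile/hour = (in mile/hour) 5.803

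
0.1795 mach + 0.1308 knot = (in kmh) 220.3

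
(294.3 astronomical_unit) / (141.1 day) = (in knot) 7.02e+06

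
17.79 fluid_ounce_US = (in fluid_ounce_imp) 18.52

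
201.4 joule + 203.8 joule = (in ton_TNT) 9.685e-08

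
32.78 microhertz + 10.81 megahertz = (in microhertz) 1.081e+13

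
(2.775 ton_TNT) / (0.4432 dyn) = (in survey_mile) 1.628e+12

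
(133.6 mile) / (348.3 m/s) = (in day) 0.007145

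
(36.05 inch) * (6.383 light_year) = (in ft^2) 5.952e+17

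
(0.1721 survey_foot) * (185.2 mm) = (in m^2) 0.009715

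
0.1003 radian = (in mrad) 100.3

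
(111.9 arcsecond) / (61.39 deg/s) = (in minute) 8.439e-06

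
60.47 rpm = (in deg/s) 362.8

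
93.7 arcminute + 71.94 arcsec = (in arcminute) 94.9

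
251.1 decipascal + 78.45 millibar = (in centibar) 7.87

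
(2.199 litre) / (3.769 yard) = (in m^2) 0.0006381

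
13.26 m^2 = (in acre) 0.003277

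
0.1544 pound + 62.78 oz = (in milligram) 1.85e+06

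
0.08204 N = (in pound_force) 0.01844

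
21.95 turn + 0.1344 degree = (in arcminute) 4.741e+05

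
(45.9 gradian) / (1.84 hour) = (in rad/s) 0.0001088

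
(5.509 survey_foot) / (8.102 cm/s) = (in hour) 0.005757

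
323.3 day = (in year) 0.8858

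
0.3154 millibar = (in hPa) 0.3154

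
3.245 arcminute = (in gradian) 0.06009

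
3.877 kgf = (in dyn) 3.802e+06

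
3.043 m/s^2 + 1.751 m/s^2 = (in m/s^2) 4.794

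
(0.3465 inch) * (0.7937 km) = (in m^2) 6.985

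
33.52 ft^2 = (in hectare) 0.0003114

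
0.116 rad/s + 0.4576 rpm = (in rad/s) 0.1639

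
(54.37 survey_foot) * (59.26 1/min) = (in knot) 31.82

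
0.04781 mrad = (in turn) 7.609e-06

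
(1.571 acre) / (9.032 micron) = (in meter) 7.039e+08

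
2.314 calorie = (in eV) 6.043e+19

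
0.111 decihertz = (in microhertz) 1.11e+04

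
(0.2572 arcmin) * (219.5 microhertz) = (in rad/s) 1.642e-08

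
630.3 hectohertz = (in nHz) 6.303e+13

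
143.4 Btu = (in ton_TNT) 3.616e-05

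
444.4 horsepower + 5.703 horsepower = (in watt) 3.356e+05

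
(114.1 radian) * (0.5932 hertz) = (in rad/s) 67.68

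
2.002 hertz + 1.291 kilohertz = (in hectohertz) 12.93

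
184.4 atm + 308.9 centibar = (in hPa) 1.899e+05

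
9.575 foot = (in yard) 3.192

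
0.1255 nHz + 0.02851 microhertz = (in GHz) 2.864e-17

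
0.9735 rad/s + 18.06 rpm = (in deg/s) 164.1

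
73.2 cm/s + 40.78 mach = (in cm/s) 1.389e+06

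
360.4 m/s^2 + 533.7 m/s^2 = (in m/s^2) 894.1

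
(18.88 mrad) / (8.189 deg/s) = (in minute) 0.002202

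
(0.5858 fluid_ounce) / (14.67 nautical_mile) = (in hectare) 6.376e-14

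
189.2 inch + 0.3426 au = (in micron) 5.125e+16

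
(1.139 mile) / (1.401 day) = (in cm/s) 1.514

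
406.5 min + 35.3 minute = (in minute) 441.8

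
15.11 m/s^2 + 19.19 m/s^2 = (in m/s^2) 34.3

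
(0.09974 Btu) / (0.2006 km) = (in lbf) 0.1179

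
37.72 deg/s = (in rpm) 6.287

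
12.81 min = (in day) 0.008896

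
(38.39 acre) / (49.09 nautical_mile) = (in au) 1.142e-11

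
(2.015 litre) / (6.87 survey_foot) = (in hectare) 9.623e-08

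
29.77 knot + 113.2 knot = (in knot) 143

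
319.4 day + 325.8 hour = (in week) 47.57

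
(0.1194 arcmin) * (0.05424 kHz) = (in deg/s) 0.1079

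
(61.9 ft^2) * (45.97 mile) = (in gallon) 1.124e+08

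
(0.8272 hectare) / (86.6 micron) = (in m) 9.552e+07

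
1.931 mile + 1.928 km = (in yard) 5507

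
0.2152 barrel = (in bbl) 0.2152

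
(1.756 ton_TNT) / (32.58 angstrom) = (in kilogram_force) 2.3e+17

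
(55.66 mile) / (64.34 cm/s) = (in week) 0.2302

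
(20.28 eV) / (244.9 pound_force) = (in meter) 2.983e-21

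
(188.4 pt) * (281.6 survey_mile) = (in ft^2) 3.242e+05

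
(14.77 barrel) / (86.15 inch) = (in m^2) 1.073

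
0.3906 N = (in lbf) 0.08781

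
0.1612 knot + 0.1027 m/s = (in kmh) 0.6683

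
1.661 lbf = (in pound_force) 1.661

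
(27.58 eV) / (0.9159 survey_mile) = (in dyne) 2.998e-16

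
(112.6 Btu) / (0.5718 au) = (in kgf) 1.416e-07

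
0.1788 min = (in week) 1.774e-05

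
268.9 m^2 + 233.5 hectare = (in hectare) 233.5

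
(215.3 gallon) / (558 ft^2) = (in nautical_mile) 8.489e-06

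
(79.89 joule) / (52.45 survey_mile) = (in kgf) 9.651e-05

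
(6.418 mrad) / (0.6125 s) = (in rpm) 0.1001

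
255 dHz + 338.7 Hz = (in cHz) 3.642e+04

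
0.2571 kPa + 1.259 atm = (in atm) 1.262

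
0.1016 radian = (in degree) 5.821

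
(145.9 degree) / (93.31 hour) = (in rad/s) 7.581e-06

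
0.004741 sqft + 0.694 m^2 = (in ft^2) 7.475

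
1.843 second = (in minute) 0.03072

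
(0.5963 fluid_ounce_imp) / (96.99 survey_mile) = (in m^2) 1.085e-10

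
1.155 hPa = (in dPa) 1155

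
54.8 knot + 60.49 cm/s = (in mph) 64.42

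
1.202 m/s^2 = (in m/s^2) 1.202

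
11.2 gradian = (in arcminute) 604.8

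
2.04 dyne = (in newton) 2.04e-05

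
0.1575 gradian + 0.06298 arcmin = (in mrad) 2.492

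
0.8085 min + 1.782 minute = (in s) 155.4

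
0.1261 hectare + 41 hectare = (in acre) 101.6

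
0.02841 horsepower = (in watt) 21.19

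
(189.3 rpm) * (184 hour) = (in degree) 7.524e+08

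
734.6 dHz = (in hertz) 73.46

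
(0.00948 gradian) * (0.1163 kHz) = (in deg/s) 0.9923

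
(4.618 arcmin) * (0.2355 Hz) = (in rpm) 0.003021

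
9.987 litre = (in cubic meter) 0.009987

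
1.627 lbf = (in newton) 7.237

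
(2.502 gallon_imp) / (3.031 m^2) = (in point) 10.64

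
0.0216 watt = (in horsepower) 2.897e-05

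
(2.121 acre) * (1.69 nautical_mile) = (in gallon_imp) 5.909e+09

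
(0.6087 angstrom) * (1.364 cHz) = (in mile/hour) 1.857e-12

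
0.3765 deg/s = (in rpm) 0.06275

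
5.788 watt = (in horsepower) 0.007762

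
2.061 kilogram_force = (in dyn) 2.021e+06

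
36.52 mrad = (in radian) 0.03652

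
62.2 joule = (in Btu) 0.05895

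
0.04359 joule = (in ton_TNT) 1.042e-11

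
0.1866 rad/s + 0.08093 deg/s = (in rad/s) 0.188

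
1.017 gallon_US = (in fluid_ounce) 130.2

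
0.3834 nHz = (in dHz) 3.834e-09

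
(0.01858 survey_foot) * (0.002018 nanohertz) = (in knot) 2.221e-14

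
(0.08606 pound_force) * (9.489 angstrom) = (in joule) 3.633e-10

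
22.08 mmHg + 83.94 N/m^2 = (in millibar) 30.28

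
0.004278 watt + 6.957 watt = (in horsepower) 0.009335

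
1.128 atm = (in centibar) 114.3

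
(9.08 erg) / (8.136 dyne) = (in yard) 0.01221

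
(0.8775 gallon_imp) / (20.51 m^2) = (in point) 0.5513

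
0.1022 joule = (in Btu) 9.687e-05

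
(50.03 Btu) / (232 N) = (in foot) 746.5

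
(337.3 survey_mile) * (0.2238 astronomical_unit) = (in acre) 4.491e+12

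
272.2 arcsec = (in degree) 0.07561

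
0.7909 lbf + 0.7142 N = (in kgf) 0.4316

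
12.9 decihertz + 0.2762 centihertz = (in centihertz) 129.3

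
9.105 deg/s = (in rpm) 1.518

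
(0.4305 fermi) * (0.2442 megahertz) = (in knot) 2.044e-10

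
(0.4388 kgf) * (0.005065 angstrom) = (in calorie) 5.209e-13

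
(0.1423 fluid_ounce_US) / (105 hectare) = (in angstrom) 0.04008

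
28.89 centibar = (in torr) 216.7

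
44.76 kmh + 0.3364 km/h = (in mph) 28.02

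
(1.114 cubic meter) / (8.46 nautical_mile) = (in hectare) 7.11e-09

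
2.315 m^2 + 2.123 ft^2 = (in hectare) 0.0002512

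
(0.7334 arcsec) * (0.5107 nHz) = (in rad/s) 1.816e-15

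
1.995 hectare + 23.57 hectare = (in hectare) 25.57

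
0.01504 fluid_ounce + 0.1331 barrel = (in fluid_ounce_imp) 744.8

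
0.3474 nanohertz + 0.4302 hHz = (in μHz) 4.302e+07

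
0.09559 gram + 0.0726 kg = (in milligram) 7.27e+04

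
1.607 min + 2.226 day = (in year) 0.006102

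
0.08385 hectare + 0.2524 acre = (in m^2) 1860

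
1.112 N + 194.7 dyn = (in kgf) 0.1136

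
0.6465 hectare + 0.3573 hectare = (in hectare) 1.004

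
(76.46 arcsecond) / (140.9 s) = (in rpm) 2.512e-05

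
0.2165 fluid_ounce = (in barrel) 4.027e-05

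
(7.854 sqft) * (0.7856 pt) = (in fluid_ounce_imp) 7.117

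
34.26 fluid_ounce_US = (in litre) 1.013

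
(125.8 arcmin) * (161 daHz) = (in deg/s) 3376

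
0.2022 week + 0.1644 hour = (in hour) 34.13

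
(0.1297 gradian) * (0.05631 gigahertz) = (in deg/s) 6.573e+06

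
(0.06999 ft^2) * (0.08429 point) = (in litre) 0.0001933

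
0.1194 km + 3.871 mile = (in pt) 1.8e+07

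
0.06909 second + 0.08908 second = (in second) 0.1582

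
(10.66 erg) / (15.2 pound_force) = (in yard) 1.724e-08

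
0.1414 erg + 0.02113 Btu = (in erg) 2.229e+08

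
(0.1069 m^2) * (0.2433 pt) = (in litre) 0.009175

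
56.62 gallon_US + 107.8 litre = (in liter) 322.1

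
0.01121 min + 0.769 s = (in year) 4.571e-08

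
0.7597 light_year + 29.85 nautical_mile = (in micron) 7.187e+21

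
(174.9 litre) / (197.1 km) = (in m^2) 8.874e-07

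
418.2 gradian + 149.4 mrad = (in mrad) 6718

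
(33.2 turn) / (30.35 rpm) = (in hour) 0.01823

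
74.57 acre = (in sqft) 3.248e+06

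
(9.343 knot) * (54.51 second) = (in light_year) 2.769e-14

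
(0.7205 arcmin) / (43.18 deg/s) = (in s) 0.0002781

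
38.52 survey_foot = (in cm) 1174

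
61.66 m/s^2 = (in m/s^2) 61.66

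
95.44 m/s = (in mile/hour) 213.5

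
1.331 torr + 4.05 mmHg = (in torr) 5.381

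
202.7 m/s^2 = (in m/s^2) 202.7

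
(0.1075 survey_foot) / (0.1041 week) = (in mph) 1.164e-06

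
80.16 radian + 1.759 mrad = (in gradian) 5103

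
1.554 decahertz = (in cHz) 1554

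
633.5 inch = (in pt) 4.561e+04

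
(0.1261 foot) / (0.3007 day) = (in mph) 3.309e-06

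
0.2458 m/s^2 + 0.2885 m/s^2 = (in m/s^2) 0.5343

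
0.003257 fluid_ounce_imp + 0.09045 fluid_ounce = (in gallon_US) 0.0007311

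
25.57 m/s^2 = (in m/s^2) 25.57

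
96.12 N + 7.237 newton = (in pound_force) 23.24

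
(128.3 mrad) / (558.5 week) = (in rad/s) 3.798e-10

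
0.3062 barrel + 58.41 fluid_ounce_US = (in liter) 50.41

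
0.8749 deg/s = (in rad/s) 0.01527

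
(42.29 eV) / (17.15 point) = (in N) 1.12e-15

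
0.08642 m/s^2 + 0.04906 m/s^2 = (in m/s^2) 0.1355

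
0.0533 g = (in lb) 0.0001175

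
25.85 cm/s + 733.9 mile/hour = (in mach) 0.9643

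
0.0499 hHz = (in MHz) 4.99e-06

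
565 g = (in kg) 0.565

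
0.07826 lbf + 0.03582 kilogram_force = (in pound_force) 0.1572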